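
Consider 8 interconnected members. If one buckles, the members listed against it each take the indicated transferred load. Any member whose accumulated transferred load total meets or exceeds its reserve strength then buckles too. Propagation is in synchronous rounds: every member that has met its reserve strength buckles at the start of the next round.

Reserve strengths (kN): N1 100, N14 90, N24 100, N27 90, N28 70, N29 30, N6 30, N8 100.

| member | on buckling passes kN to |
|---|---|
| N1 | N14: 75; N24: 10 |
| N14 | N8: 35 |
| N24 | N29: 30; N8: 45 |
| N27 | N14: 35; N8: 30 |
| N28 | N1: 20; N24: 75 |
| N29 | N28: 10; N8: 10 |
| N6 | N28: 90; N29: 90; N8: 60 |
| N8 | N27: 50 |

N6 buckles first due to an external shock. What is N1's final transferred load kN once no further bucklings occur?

20

Round 1 — N6 buckles (initial).
  N28: +90 → 90 ≥ 70
  N29: +90 → 90 ≥ 30
  N8: +60 → 60 < 100
Round 2 — N28, N29 buckle.
  N1: +20 → 20 < 100
  N24: +75 → 75 < 100
  N8: +10 → 70 < 100
No further bucklings.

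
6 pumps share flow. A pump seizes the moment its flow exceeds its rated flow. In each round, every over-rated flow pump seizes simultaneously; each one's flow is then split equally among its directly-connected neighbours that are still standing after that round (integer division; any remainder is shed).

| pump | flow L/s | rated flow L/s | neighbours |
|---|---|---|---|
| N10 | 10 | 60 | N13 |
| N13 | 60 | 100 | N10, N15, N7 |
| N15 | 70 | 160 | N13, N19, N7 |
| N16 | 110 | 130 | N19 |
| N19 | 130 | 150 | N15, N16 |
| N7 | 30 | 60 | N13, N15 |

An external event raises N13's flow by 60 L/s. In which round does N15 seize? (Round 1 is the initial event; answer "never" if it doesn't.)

Round 1 — N13 at 120 > 100. N13 seizes.
  N13 sheds 120 L/s to N10, N15, N7: 40 each.
    N10: 10+40 = 50 ≤ 60
    N15: 70+40 = 110 ≤ 160
    N7: 30+40 = 70 > 60
Round 2 — N7 seizes.
  N7 sheds 70 L/s to N15: 70 each.
    N15: 110+70 = 180 > 160
Round 3 — N15 seizes.
  N15 sheds 180 L/s to N19: 180 each.
    N19: 130+180 = 310 > 150
Round 4 — N19 seizes.
  N19 sheds 310 L/s to N16: 310 each.
    N16: 110+310 = 420 > 130
Round 5 — N16 seizes.
  N16 sheds 420 L/s: no online neighbours, lost.
No further seizures.

3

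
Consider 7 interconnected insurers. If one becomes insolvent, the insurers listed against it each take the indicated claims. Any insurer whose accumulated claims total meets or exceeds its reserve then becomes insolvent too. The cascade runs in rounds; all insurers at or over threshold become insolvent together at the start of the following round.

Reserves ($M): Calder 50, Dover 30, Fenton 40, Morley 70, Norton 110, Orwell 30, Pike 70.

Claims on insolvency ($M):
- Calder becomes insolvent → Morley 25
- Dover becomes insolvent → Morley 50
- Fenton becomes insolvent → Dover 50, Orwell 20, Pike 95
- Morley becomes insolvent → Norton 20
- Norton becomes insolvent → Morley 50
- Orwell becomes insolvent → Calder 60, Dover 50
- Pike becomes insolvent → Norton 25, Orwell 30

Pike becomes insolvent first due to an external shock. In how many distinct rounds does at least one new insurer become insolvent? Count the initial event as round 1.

4

Round 1 — Pike becomes insolvent (initial).
  Norton: +25 → 25 < 110
  Orwell: +30 → 30 ≥ 30
Round 2 — Orwell becomes insolvent.
  Calder: +60 → 60 ≥ 50
  Dover: +50 → 50 ≥ 30
Round 3 — Calder, Dover become insolvent.
  Morley: +25+50 → 75 ≥ 70
Round 4 — Morley becomes insolvent.
  Norton: +20 → 45 < 110
No further insolvencies.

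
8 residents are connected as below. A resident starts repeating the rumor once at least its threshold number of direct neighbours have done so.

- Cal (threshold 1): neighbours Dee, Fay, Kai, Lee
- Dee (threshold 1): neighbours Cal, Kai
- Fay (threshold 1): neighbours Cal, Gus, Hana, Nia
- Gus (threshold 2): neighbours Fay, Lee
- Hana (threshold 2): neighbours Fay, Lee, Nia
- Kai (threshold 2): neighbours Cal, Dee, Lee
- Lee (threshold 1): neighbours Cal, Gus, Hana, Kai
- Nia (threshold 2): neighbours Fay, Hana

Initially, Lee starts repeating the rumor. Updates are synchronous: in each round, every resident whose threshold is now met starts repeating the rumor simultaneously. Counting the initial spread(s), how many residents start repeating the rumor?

Round 1 — Lee starts repeating the rumor (initial).
Round 2 — checking thresholds:
  Cal: 1 of 4 neighbours ≥ 1, starts repeating the rumor.
  Gus: 1 of 2 neighbours < 2, not yet.
  Hana: 1 of 3 neighbours < 2, not yet.
  Kai: 1 of 3 neighbours < 2, not yet.
Round 3 — checking thresholds:
  Dee: 1 of 2 neighbours ≥ 1, starts repeating the rumor.
  Fay: 1 of 4 neighbours ≥ 1, starts repeating the rumor.
  Gus: 1 of 2 neighbours < 2, not yet.
  Hana: 1 of 3 neighbours < 2, not yet.
  Kai: 2 of 3 neighbours ≥ 2, starts repeating the rumor.
Round 4 — checking thresholds:
  Gus: 2 of 2 neighbours ≥ 2, starts repeating the rumor.
  Hana: 2 of 3 neighbours ≥ 2, starts repeating the rumor.
  Nia: 1 of 2 neighbours < 2, not yet.
Round 5 — checking thresholds:
  Nia: 2 of 2 neighbours ≥ 2, starts repeating the rumor.
Round 6 — no new spreads; cascade stops.

8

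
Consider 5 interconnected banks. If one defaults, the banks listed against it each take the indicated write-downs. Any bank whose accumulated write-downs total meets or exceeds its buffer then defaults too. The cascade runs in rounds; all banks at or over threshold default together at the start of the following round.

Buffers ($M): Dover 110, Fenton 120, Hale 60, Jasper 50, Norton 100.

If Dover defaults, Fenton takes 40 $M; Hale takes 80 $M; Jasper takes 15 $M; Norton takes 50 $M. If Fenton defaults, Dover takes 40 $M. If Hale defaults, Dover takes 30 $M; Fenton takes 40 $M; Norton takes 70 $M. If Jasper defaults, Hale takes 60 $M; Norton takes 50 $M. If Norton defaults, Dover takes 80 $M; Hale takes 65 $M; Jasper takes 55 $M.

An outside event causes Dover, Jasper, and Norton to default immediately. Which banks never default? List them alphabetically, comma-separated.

Fenton

Round 1 — Dover, Jasper, Norton default (initial).
  Fenton: +40 → 40 < 120
  Hale: +80+60+65 → 205 ≥ 60
Round 2 — Hale defaults.
  Fenton: +40 → 80 < 120
No further defaults.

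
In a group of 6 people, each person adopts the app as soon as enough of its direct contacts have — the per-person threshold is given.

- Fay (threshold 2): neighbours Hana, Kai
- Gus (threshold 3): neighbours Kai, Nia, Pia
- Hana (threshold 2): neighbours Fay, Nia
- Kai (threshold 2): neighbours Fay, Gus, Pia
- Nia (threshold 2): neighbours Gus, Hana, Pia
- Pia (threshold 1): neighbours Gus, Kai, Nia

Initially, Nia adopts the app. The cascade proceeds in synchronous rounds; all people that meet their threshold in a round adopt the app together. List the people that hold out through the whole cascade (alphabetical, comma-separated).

Round 1 — Nia adopts the app (initial).
Round 2 — checking thresholds:
  Gus: 1 of 3 neighbours < 3, below threshold.
  Hana: 1 of 2 neighbours < 2, below threshold.
  Pia: 1 of 3 neighbours ≥ 1, adopts the app.
Round 3 — no new adoptions; cascade stops.

Fay, Gus, Hana, Kai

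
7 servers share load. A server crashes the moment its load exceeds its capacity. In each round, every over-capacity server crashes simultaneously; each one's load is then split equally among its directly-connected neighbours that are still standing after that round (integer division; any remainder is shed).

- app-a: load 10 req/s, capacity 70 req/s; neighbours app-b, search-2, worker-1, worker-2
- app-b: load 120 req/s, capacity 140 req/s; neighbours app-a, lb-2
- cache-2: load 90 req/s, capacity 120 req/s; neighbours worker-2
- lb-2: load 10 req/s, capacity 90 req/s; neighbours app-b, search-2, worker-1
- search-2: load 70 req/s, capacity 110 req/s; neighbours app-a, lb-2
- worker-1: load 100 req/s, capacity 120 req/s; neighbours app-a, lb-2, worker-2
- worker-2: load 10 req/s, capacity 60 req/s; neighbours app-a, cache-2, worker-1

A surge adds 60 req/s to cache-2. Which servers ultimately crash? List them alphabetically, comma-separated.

app-a, app-b, cache-2, lb-2, search-2, worker-1, worker-2

Round 1 — cache-2 at 150 > 120. cache-2 crashes.
  cache-2 sheds 150 req/s to worker-2: 150 each.
    worker-2: 10+150 = 160 > 60
Round 2 — worker-2 crashes.
  worker-2 sheds 160 req/s to app-a, worker-1: 80 each.
    app-a: 10+80 = 90 > 70
    worker-1: 100+80 = 180 > 120
Round 3 — app-a, worker-1 crash.
  app-a sheds 90 req/s to app-b, search-2: 45 each.
    app-b: 120+45 = 165 > 140
    search-2: 70+45 = 115 > 110
  worker-1 sheds 180 req/s to lb-2: 180 each.
    lb-2: 10+180 = 190 > 90
Round 4 — app-b, lb-2, search-2 crash.
  app-b sheds 165 req/s: no online neighbours, lost.
  lb-2 sheds 190 req/s: no online neighbours, lost.
  search-2 sheds 115 req/s: no online neighbours, lost.
No further crashes.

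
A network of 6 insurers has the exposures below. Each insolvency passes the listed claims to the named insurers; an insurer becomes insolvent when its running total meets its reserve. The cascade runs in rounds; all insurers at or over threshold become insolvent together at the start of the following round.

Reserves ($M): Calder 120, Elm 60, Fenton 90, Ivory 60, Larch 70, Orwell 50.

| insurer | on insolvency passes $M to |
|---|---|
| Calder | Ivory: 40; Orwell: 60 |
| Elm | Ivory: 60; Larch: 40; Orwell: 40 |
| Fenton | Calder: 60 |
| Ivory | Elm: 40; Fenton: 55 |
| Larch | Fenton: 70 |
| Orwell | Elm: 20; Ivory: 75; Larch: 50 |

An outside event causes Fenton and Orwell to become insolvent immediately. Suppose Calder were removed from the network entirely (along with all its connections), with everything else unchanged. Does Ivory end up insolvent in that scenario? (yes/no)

With Calder removed:
Round 1 — Fenton, Orwell become insolvent (initial).
  Elm: +20 → 20 < 60
  Ivory: +75 → 75 ≥ 60
  Larch: +50 → 50 < 70
Round 2 — Ivory becomes insolvent.
  Elm: +40 → 60 ≥ 60
Round 3 — Elm becomes insolvent.
  Larch: +40 → 90 ≥ 70
Round 4 — Larch becomes insolvent.
No further insolvencies.

yes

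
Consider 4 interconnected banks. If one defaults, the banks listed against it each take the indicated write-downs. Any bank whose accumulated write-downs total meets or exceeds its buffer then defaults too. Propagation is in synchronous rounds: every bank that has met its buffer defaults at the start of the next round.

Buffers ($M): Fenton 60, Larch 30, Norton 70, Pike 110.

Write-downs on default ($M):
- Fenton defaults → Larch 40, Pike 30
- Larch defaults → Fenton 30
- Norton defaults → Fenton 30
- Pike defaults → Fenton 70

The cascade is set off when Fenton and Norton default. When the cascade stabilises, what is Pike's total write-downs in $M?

Round 1 — Fenton, Norton default (initial).
  Larch: +40 → 40 ≥ 30
  Pike: +30 → 30 < 110
Round 2 — Larch defaults.
No further defaults.

30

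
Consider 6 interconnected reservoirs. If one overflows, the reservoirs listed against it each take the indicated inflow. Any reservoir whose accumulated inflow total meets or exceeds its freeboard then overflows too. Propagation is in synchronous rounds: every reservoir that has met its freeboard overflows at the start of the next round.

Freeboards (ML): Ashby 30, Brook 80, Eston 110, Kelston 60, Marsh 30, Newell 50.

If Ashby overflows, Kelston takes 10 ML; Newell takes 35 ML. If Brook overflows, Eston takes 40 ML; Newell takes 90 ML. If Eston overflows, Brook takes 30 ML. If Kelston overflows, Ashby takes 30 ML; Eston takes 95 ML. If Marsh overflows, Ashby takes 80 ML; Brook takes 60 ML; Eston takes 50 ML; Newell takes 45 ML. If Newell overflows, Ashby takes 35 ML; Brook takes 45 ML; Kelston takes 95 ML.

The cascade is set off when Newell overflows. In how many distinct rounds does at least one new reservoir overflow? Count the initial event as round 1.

2

Round 1 — Newell overflows (initial).
  Ashby: +35 → 35 ≥ 30
  Brook: +45 → 45 < 80
  Kelston: +95 → 95 ≥ 60
Round 2 — Ashby, Kelston overflow.
  Eston: +95 → 95 < 110
No further overflows.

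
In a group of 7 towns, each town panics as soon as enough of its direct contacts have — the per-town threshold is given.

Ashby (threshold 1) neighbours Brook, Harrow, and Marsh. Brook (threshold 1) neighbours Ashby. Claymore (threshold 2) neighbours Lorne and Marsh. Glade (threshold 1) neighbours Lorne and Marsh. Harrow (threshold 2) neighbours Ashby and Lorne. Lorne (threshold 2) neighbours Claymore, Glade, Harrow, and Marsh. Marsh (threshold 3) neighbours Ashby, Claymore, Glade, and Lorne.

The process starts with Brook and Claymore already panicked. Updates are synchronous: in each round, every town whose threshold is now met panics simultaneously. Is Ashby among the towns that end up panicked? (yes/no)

yes

Round 1 — Brook, Claymore panic (initial).
Round 2 — checking thresholds:
  Ashby: 1 of 3 neighbours ≥ 1, panics.
  Lorne: 1 of 4 neighbours < 2, not yet.
  Marsh: 1 of 4 neighbours < 3, not yet.
Round 3 — no new panics; cascade stops.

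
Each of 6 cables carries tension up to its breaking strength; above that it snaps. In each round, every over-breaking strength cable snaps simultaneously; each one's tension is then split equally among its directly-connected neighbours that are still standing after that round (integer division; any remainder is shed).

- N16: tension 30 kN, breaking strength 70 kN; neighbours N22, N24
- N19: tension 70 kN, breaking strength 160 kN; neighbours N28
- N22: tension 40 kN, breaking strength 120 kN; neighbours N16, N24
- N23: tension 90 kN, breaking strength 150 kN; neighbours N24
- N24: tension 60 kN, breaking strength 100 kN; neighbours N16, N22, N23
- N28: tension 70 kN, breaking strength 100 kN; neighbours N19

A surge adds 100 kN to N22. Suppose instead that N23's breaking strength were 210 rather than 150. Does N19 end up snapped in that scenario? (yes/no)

With N23's breaking strength at 210:
Round 1 — N22 at 140 > 120. N22 snaps.
  N22 sheds 140 kN to N16, N24: 70 each.
    N16: 30+70 = 100 > 70
    N24: 60+70 = 130 > 100
Round 2 — N16, N24 snap.
  N16 sheds 100 kN: no online neighbours, lost.
  N24 sheds 130 kN to N23: 130 each.
    N23: 90+130 = 220 > 210
Round 3 — N23 snaps.
  N23 sheds 220 kN: no online neighbours, lost.
No further breaks.

no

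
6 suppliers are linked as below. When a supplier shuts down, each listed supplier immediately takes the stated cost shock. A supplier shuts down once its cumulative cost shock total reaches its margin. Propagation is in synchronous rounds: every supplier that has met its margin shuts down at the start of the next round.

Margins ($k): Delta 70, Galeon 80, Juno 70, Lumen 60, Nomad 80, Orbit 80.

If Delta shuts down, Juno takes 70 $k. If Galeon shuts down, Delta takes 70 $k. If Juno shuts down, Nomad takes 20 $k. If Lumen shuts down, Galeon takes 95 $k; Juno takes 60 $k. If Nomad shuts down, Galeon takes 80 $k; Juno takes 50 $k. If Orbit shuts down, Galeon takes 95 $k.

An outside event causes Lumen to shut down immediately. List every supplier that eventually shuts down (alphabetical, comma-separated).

Delta, Galeon, Juno, Lumen

Round 1 — Lumen shuts down (initial).
  Galeon: +95 → 95 ≥ 80
  Juno: +60 → 60 < 70
Round 2 — Galeon shuts down.
  Delta: +70 → 70 ≥ 70
Round 3 — Delta shuts down.
  Juno: +70 → 130 ≥ 70
Round 4 — Juno shuts down.
  Nomad: +20 → 20 < 80
No further shutdowns.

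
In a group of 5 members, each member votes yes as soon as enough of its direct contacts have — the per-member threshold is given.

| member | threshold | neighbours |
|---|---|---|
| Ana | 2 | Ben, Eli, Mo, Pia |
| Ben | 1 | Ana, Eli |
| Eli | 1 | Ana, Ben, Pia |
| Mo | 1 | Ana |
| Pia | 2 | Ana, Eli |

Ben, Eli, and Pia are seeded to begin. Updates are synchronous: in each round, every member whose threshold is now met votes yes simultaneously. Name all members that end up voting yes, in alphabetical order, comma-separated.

Ana, Ben, Eli, Mo, Pia

Round 1 — Ben, Eli, Pia vote yes (initial).
Round 2 — checking thresholds:
  Ana: 3 of 4 neighbours ≥ 2, votes yes.
Round 3 — checking thresholds:
  Mo: 1 of 1 neighbours ≥ 1, votes yes.
Round 4 — no new yes votes; cascade stops.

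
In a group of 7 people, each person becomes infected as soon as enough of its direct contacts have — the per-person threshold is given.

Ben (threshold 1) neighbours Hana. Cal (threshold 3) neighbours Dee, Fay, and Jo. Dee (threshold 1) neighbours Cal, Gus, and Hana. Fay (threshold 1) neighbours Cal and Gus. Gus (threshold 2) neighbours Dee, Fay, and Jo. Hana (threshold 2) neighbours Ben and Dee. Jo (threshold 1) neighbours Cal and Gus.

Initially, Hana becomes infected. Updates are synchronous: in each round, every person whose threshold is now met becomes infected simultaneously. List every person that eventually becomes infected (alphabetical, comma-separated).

Round 1 — Hana becomes infected (initial).
Round 2 — checking thresholds:
  Ben: 1 of 1 neighbours ≥ 1, becomes infected.
  Dee: 1 of 3 neighbours ≥ 1, becomes infected.
Round 3 — no new infections; cascade stops.

Ben, Dee, Hana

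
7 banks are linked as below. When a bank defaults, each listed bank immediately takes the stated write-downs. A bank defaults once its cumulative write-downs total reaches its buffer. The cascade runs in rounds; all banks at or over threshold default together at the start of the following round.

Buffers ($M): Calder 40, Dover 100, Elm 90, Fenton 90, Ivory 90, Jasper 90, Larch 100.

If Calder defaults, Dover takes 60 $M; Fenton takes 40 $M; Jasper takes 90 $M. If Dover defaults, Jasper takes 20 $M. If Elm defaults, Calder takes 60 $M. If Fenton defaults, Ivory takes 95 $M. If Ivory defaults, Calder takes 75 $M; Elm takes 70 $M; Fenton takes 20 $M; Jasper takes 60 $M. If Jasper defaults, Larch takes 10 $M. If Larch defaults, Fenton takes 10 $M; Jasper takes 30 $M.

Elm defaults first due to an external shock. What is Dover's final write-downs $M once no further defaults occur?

Round 1 — Elm defaults (initial).
  Calder: +60 → 60 ≥ 40
Round 2 — Calder defaults.
  Dover: +60 → 60 < 100
  Fenton: +40 → 40 < 90
  Jasper: +90 → 90 ≥ 90
Round 3 — Jasper defaults.
  Larch: +10 → 10 < 100
No further defaults.

60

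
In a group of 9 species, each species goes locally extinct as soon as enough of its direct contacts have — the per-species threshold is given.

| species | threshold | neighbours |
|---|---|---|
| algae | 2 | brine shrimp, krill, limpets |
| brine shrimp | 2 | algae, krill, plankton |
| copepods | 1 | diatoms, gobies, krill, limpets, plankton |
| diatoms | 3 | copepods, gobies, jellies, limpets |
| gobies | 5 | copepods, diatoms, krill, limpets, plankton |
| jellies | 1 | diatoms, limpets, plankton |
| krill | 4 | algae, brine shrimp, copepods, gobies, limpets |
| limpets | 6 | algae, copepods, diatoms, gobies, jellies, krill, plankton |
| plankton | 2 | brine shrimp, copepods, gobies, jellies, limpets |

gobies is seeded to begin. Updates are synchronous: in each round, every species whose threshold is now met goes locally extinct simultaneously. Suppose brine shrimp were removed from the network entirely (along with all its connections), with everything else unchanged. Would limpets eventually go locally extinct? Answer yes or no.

no

With brine shrimp removed:
Round 1 — gobies goes locally extinct (initial).
Round 2 — checking thresholds:
  copepods: 1 of 5 neighbours ≥ 1, goes locally extinct.
  diatoms: 1 of 4 neighbours < 3, holds.
  krill: 1 of 4 neighbours < 4, holds.
  limpets: 1 of 7 neighbours < 6, holds.
  plankton: 1 of 4 neighbours < 2, holds.
Round 3 — checking thresholds:
  diatoms: 2 of 4 neighbours < 3, holds.
  krill: 2 of 4 neighbours < 4, holds.
  limpets: 2 of 7 neighbours < 6, holds.
  plankton: 2 of 4 neighbours ≥ 2, goes locally extinct.
Round 4 — checking thresholds:
  diatoms: 2 of 4 neighbours < 3, holds.
  jellies: 1 of 3 neighbours ≥ 1, goes locally extinct.
  krill: 2 of 4 neighbours < 4, holds.
  limpets: 3 of 7 neighbours < 6, holds.
Round 5 — checking thresholds:
  diatoms: 3 of 4 neighbours ≥ 3, goes locally extinct.
  krill: 2 of 4 neighbours < 4, holds.
  limpets: 4 of 7 neighbours < 6, holds.
Round 6 — no new extinctions; cascade stops.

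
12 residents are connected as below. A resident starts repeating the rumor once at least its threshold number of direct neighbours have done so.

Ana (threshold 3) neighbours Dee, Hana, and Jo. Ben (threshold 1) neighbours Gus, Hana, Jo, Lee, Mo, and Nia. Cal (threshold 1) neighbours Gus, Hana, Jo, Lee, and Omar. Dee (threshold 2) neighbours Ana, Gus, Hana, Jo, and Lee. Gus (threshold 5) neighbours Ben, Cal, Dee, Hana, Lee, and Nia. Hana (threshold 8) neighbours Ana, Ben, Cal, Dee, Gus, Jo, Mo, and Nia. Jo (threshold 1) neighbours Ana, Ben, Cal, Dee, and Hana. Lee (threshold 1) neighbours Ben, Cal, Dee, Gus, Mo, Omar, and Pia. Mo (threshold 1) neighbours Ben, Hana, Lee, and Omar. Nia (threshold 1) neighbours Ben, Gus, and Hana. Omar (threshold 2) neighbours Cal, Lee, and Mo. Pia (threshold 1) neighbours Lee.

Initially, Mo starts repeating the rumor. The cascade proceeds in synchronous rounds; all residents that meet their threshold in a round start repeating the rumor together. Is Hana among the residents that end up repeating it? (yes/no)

Round 1 — Mo starts repeating the rumor (initial).
Round 2 — checking thresholds:
  Ben: 1 of 6 neighbours ≥ 1, starts repeating the rumor.
  Hana: 1 of 8 neighbours < 8, holds.
  Lee: 1 of 7 neighbours ≥ 1, starts repeating the rumor.
  Omar: 1 of 3 neighbours < 2, holds.
Round 3 — checking thresholds:
  Cal: 1 of 5 neighbours ≥ 1, starts repeating the rumor.
  Dee: 1 of 5 neighbours < 2, holds.
  Gus: 2 of 6 neighbours < 5, holds.
  Hana: 2 of 8 neighbours < 8, holds.
  Jo: 1 of 5 neighbours ≥ 1, starts repeating the rumor.
  Nia: 1 of 3 neighbours ≥ 1, starts repeating the rumor.
  Omar: 2 of 3 neighbours ≥ 2, starts repeating the rumor.
  Pia: 1 of 1 neighbours ≥ 1, starts repeating the rumor.
Round 4 — checking thresholds:
  Ana: 1 of 3 neighbours < 3, holds.
  Dee: 2 of 5 neighbours ≥ 2, starts repeating the rumor.
  Gus: 4 of 6 neighbours < 5, holds.
  Hana: 5 of 8 neighbours < 8, holds.
Round 5 — checking thresholds:
  Ana: 2 of 3 neighbours < 3, holds.
  Gus: 5 of 6 neighbours ≥ 5, starts repeating the rumor.
  Hana: 6 of 8 neighbours < 8, holds.
Round 6 — no new spreads; cascade stops.

no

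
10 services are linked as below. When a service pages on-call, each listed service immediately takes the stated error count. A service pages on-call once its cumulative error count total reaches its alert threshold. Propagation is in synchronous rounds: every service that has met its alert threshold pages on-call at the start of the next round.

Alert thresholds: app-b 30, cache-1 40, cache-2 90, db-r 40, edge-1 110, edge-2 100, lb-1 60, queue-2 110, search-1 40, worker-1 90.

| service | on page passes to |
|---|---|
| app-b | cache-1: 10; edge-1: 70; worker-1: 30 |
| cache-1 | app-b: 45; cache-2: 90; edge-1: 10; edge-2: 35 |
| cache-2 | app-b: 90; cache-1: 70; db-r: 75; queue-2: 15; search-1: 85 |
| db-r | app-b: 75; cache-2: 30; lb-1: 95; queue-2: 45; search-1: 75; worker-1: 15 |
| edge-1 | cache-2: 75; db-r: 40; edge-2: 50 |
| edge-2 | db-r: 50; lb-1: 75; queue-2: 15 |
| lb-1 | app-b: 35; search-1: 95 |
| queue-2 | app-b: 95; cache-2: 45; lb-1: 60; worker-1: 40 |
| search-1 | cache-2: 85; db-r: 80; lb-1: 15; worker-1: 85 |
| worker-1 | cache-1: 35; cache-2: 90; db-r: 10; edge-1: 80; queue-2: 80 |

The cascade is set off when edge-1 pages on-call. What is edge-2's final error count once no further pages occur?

Round 1 — edge-1 pages on-call (initial).
  cache-2: +75 → 75 < 90
  db-r: +40 → 40 ≥ 40
  edge-2: +50 → 50 < 100
Round 2 — db-r pages on-call.
  app-b: +75 → 75 ≥ 30
  cache-2: +30 → 105 ≥ 90
  lb-1: +95 → 95 ≥ 60
  queue-2: +45 → 45 < 110
  search-1: +75 → 75 ≥ 40
  worker-1: +15 → 15 < 90
Round 3 — app-b, cache-2, lb-1, search-1 page on-call.
  cache-1: +10+70 → 80 ≥ 40
  queue-2: +15 → 60 < 110
  worker-1: +30+85 → 130 ≥ 90
Round 4 — cache-1, worker-1 page on-call.
  edge-2: +35 → 85 < 100
  queue-2: +80 → 140 ≥ 110
Round 5 — queue-2 pages on-call.
No further pages.

85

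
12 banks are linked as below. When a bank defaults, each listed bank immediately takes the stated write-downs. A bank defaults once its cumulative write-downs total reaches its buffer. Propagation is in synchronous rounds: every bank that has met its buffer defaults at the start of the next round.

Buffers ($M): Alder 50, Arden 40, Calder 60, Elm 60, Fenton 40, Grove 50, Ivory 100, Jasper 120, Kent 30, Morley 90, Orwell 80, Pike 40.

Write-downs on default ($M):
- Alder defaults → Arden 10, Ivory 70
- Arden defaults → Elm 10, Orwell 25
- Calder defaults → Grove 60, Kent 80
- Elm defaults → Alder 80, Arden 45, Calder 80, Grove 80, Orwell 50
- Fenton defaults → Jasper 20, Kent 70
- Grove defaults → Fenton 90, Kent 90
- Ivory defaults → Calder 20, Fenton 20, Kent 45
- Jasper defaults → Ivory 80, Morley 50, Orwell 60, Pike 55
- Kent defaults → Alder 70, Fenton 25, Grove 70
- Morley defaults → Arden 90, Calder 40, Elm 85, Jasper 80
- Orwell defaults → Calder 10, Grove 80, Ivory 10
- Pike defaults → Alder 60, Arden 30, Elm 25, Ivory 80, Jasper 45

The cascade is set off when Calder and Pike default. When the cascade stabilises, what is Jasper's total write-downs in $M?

65

Round 1 — Calder, Pike default (initial).
  Alder: +60 → 60 ≥ 50
  Arden: +30 → 30 < 40
  Elm: +25 → 25 < 60
  Grove: +60 → 60 ≥ 50
  Ivory: +80 → 80 < 100
  Jasper: +45 → 45 < 120
  Kent: +80 → 80 ≥ 30
Round 2 — Alder, Grove, Kent default.
  Arden: +10 → 40 ≥ 40
  Fenton: +90+25 → 115 ≥ 40
  Ivory: +70 → 150 ≥ 100
Round 3 — Arden, Fenton, Ivory default.
  Elm: +10 → 35 < 60
  Jasper: +20 → 65 < 120
  Orwell: +25 → 25 < 80
No further defaults.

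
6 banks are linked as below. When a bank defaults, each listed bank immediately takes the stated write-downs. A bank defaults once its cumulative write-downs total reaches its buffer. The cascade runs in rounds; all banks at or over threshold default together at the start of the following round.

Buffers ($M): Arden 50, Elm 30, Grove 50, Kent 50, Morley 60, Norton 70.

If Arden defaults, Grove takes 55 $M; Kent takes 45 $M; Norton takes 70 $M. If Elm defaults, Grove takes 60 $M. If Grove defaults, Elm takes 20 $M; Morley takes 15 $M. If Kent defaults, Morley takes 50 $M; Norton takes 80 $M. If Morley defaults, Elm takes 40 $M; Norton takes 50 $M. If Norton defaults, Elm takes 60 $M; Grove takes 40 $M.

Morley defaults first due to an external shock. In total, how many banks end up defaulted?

3

Round 1 — Morley defaults (initial).
  Elm: +40 → 40 ≥ 30
  Norton: +50 → 50 < 70
Round 2 — Elm defaults.
  Grove: +60 → 60 ≥ 50
Round 3 — Grove defaults.
No further defaults.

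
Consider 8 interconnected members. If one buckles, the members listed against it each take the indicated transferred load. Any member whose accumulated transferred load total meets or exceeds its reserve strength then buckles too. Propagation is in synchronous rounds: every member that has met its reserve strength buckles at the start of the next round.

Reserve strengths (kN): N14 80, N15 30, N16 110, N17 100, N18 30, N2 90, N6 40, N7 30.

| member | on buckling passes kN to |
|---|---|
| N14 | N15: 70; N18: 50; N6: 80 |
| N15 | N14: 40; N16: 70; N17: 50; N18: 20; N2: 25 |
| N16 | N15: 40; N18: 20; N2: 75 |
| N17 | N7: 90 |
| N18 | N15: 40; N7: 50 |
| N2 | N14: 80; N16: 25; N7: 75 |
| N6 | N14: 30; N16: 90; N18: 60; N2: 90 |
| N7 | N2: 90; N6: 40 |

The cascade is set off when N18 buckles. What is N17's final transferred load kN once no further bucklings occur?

50

Round 1 — N18 buckles (initial).
  N15: +40 → 40 ≥ 30
  N7: +50 → 50 ≥ 30
Round 2 — N15, N7 buckle.
  N14: +40 → 40 < 80
  N16: +70 → 70 < 110
  N17: +50 → 50 < 100
  N2: +25+90 → 115 ≥ 90
  N6: +40 → 40 ≥ 40
Round 3 — N2, N6 buckle.
  N14: +80+30 → 150 ≥ 80
  N16: +25+90 → 185 ≥ 110
Round 4 — N14, N16 buckle.
No further bucklings.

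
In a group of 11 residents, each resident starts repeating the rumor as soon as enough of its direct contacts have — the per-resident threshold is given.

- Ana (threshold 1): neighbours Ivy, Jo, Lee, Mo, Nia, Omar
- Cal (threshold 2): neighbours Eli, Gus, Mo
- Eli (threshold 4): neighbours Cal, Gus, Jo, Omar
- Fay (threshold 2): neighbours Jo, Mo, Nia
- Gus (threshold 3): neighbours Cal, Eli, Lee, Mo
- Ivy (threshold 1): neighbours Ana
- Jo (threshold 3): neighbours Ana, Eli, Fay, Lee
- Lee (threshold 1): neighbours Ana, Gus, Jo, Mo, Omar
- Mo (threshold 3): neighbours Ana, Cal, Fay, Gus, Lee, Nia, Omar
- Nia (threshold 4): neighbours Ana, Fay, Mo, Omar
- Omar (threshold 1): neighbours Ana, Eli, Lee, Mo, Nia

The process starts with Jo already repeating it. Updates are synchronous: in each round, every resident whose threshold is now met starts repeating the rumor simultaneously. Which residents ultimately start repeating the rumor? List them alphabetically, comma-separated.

Ana, Fay, Ivy, Jo, Lee, Mo, Nia, Omar

Round 1 — Jo starts repeating the rumor (initial).
Round 2 — checking thresholds:
  Ana: 1 of 6 neighbours ≥ 1, starts repeating the rumor.
  Eli: 1 of 4 neighbours < 4, below threshold.
  Fay: 1 of 3 neighbours < 2, below threshold.
  Lee: 1 of 5 neighbours ≥ 1, starts repeating the rumor.
Round 3 — checking thresholds:
  Eli: 1 of 4 neighbours < 4, below threshold.
  Fay: 1 of 3 neighbours < 2, below threshold.
  Gus: 1 of 4 neighbours < 3, below threshold.
  Ivy: 1 of 1 neighbours ≥ 1, starts repeating the rumor.
  Mo: 2 of 7 neighbours < 3, below threshold.
  Nia: 1 of 4 neighbours < 4, below threshold.
  Omar: 2 of 5 neighbours ≥ 1, starts repeating the rumor.
Round 4 — checking thresholds:
  Eli: 2 of 4 neighbours < 4, below threshold.
  Fay: 1 of 3 neighbours < 2, below threshold.
  Gus: 1 of 4 neighbours < 3, below threshold.
  Mo: 3 of 7 neighbours ≥ 3, starts repeating the rumor.
  Nia: 2 of 4 neighbours < 4, below threshold.
Round 5 — checking thresholds:
  Cal: 1 of 3 neighbours < 2, below threshold.
  Eli: 2 of 4 neighbours < 4, below threshold.
  Fay: 2 of 3 neighbours ≥ 2, starts repeating the rumor.
  Gus: 2 of 4 neighbours < 3, below threshold.
  Nia: 3 of 4 neighbours < 4, below threshold.
Round 6 — checking thresholds:
  Cal: 1 of 3 neighbours < 2, below threshold.
  Eli: 2 of 4 neighbours < 4, below threshold.
  Gus: 2 of 4 neighbours < 3, below threshold.
  Nia: 4 of 4 neighbours ≥ 4, starts repeating the rumor.
Round 7 — no new spreads; cascade stops.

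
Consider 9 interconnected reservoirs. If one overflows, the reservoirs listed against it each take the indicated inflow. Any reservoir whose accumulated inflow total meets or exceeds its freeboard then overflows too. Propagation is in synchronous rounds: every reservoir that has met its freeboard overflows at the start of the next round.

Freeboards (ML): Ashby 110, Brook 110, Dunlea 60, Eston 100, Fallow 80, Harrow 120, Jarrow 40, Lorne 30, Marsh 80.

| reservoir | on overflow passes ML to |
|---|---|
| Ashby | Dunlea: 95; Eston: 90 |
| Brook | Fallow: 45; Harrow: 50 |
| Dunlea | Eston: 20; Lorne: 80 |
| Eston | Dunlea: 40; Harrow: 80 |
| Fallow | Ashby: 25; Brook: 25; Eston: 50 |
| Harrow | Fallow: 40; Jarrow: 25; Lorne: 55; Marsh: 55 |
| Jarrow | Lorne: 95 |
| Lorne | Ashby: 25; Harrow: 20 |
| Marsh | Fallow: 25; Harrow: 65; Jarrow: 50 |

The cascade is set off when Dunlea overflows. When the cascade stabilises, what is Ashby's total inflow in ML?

Round 1 — Dunlea overflows (initial).
  Eston: +20 → 20 < 100
  Lorne: +80 → 80 ≥ 30
Round 2 — Lorne overflows.
  Ashby: +25 → 25 < 110
  Harrow: +20 → 20 < 120
No further overflows.

25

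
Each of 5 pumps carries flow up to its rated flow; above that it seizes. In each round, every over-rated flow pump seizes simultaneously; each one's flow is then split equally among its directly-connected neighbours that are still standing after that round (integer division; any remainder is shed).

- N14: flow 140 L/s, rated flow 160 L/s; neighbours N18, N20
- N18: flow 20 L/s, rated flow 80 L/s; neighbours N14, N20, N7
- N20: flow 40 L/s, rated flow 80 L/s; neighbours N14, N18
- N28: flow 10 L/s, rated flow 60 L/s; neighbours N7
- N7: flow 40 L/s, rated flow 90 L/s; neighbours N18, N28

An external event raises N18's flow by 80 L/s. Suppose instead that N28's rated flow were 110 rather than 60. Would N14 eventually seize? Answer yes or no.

yes

With N28's rated flow at 110:
Round 1 — N18 at 100 > 80. N18 seizes.
  N18 sheds 100 L/s to N14, N20, N7: 33 each (1 lost).
    N14: 140+33 = 173 > 160
    N20: 40+33 = 73 ≤ 80
    N7: 40+33 = 73 ≤ 90
Round 2 — N14 seizes.
  N14 sheds 173 L/s to N20: 173 each.
    N20: 73+173 = 246 > 80
Round 3 — N20 seizes.
  N20 sheds 246 L/s: no online neighbours, lost.
No further seizures.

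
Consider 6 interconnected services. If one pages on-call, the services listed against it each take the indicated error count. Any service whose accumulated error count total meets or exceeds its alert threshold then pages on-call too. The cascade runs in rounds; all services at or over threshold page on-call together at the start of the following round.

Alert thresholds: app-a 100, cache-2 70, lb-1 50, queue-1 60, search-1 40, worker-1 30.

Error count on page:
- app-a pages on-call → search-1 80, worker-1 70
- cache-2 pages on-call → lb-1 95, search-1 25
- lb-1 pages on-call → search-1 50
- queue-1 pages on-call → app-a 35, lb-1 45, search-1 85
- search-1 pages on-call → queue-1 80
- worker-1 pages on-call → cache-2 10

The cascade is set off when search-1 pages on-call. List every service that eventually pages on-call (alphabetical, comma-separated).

queue-1, search-1

Round 1 — search-1 pages on-call (initial).
  queue-1: +80 → 80 ≥ 60
Round 2 — queue-1 pages on-call.
  app-a: +35 → 35 < 100
  lb-1: +45 → 45 < 50
No further pages.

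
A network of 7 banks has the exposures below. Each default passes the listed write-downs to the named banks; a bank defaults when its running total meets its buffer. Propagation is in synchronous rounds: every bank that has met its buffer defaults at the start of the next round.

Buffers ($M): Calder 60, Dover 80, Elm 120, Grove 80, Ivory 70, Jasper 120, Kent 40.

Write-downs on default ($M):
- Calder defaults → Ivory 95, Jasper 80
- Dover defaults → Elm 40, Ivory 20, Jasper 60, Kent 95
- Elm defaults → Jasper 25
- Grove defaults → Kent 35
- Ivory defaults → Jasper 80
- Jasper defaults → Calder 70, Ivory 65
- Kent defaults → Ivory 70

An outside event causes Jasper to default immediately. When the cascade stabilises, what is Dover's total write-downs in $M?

Round 1 — Jasper defaults (initial).
  Calder: +70 → 70 ≥ 60
  Ivory: +65 → 65 < 70
Round 2 — Calder defaults.
  Ivory: +95 → 160 ≥ 70
Round 3 — Ivory defaults.
No further defaults.

0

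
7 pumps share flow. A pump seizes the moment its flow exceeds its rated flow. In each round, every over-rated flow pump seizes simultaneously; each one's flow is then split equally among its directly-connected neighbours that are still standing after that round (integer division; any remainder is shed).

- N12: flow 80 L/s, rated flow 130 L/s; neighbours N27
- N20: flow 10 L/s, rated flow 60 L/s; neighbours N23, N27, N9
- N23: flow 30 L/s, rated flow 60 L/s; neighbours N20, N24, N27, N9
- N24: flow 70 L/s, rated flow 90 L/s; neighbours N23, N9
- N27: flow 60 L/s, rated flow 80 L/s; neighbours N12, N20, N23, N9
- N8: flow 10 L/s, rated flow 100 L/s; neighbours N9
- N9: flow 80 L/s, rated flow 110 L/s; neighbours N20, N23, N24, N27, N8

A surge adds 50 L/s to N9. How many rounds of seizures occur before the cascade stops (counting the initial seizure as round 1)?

3

Round 1 — N9 at 130 > 110. N9 seizes.
  N9 sheds 130 L/s to N20, N23, N24, N27, N8: 26 each.
    N20: 10+26 = 36 ≤ 60
    N23: 30+26 = 56 ≤ 60
    N24: 70+26 = 96 > 90
    N27: 60+26 = 86 > 80
    N8: 10+26 = 36 ≤ 100
Round 2 — N24, N27 seize.
  N24 sheds 96 L/s to N23: 96 each.
    N23: 56+96 = 152 > 60
  N27 sheds 86 L/s to N12, N20, N23: 28 each (2 lost).
    N12: 80+28 = 108 ≤ 130
    N20: 36+28 = 64 > 60
    N23: 152+28 = 180 > 60
Round 3 — N20, N23 seize.
  N20 sheds 64 L/s: no online neighbours, lost.
  N23 sheds 180 L/s: no online neighbours, lost.
No further seizures.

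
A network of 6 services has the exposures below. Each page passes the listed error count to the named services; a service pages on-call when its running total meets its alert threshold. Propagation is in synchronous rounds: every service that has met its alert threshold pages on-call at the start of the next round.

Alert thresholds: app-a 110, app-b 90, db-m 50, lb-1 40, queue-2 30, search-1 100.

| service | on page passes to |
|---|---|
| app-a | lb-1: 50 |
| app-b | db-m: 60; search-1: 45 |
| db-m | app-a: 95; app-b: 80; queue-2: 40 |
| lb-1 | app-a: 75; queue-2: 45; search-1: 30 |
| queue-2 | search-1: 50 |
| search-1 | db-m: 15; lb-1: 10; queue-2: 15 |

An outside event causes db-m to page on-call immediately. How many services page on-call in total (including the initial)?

Round 1 — db-m pages on-call (initial).
  app-a: +95 → 95 < 110
  app-b: +80 → 80 < 90
  queue-2: +40 → 40 ≥ 30
Round 2 — queue-2 pages on-call.
  search-1: +50 → 50 < 100
No further pages.

2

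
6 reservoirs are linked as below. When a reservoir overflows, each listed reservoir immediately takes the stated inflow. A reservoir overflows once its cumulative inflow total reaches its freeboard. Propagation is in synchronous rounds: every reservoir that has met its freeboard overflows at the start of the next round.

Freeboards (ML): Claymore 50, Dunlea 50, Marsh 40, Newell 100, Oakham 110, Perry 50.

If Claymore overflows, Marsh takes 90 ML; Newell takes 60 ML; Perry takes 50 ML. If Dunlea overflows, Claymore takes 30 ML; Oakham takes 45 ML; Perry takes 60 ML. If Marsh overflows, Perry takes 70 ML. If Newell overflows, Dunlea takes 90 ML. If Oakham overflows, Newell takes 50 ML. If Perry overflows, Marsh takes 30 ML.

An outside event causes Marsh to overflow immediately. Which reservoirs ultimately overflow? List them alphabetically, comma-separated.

Marsh, Perry

Round 1 — Marsh overflows (initial).
  Perry: +70 → 70 ≥ 50
Round 2 — Perry overflows.
No further overflows.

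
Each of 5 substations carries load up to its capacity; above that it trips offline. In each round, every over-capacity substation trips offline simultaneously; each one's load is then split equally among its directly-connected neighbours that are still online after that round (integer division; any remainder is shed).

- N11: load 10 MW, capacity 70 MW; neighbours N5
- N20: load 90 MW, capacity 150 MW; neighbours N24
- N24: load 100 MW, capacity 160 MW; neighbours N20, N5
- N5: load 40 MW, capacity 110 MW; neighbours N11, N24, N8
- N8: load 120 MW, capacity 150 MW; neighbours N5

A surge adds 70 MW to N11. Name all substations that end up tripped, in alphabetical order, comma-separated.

Round 1 — N11 at 80 > 70. N11 trips offline.
  N11 sheds 80 MW to N5: 80 each.
    N5: 40+80 = 120 > 110
Round 2 — N5 trips offline.
  N5 sheds 120 MW to N24, N8: 60 each.
    N24: 100+60 = 160 ≤ 160
    N8: 120+60 = 180 > 150
Round 3 — N8 trips offline.
  N8 sheds 180 MW: no online neighbours, lost.
No further trips.

N11, N5, N8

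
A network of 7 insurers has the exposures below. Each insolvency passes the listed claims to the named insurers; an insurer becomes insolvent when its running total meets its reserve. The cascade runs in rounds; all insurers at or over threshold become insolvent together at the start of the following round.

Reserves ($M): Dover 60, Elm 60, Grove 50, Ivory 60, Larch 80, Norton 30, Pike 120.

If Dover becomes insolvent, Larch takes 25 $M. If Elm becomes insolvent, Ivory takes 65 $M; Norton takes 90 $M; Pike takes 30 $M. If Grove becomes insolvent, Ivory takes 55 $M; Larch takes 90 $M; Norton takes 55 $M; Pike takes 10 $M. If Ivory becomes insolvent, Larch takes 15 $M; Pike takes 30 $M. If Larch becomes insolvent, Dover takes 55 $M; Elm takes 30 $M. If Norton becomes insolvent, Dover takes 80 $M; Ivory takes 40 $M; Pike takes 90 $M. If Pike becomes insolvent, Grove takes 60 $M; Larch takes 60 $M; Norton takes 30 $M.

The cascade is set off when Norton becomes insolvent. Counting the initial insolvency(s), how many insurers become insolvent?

Round 1 — Norton becomes insolvent (initial).
  Dover: +80 → 80 ≥ 60
  Ivory: +40 → 40 < 60
  Pike: +90 → 90 < 120
Round 2 — Dover becomes insolvent.
  Larch: +25 → 25 < 80
No further insolvencies.

2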